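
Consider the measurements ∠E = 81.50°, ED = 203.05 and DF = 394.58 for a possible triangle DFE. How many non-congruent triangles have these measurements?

ED·sin E = 203.05·sin(81.50°) ≈ 200.8.
Since DF ≥ ED, exactly one triangle exists.

1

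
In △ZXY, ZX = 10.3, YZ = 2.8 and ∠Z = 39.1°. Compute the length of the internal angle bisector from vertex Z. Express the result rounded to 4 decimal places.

4.1492

By the law of cosines, XY² = YZ² + ZX² − 2·YZ·ZX·cos Z = 69.168, so XY ≈ 8.3167.
The bisector from Z has length 2·YZ·ZX·cos(∠Z/2)/(YZ+ZX) ≈ 4.1492.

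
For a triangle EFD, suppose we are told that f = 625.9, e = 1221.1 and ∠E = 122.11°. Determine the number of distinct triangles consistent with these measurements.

f·sin E = 625.9·sin(122.11°) ≈ 530.2.
Since ∠E is not acute, a triangle exists only if e > f; here e > f, so there is exactly one triangle.

1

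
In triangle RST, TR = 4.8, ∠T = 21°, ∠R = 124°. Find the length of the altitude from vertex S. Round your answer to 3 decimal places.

h_S ≈ 2.486

The third angle is ∠S = 180° − ∠T − ∠R = 35.00°.
Law of sines: ST = TR·sin R/sin S ≈ 6.9378.
Law of sines: RS = TR·sin T/sin S ≈ 2.999.
Area = ½·TR·ST·sin T ≈ 5.9671.
The altitude from S has length 2·area/TR ≈ 2.4863.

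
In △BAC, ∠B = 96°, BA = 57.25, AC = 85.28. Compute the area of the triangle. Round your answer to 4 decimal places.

1637.0726

Law of sines: sin C = BA·sin B/AC ≈ 0.66764.
Since AC ≥ BA, only the acute value applies: ∠C ≈ 41.89°.
Then ∠A = 180° − ∠B − ∠C ≈ 42.11°.
Law of sines gives CB = AC·sin A/sin B ≈ 57.505.
Area = ½·AC·BA·sin A ≈ 1637.1.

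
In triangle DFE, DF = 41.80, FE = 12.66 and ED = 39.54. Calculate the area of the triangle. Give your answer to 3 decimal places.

Semiperimeter s = (12.66 + 39.54 + 41.8)/2 = 47.
Heron's formula: area = √(47·34.34·7.46·5.2) ≈ 250.22.

area ≈ 250.219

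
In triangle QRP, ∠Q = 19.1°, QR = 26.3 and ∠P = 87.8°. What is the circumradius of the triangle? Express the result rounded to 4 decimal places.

13.1597

The third angle is ∠R = 180° − ∠P − ∠Q = 73.10°.
Law of sines: RP = QR·sin Q/sin P ≈ 8.6122.
Law of sines: PQ = QR·sin R/sin P ≈ 25.183.
Circumradius = QR/(2 sin P) ≈ 13.16.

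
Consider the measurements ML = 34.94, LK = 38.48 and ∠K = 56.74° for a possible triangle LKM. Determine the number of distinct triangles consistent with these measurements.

LK·sin K = 38.48·sin(56.74°) ≈ 32.18.
Since LK sin K < ML < LK (32.18 < 34.94 < 38.48), two triangles exist.

2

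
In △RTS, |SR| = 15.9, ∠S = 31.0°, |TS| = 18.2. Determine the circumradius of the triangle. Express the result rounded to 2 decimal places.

By the law of cosines, |RT|² = |TS|² + |SR|² − 2·|TS|·|SR|·cos S = 87.956, so |RT| ≈ 9.3785.
Area = ½·|TS|·|SR|·sin S ≈ 74.521.
Circumradius = |RT|/(2 sin S) ≈ 9.1046.

9.10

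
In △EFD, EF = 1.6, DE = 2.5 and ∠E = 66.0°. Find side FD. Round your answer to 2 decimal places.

By the law of cosines, FD² = DE² + EF² − 2·DE·EF·cos E = 5.5561, so FD ≈ 2.3571.

2.36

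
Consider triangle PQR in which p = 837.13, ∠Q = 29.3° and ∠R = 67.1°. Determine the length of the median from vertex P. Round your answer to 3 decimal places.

The third angle is ∠P = 180° − ∠Q − ∠R = 83.60°.
Law of sines: q = p·sin Q/sin P ≈ 412.25.
Law of sines: r = p·sin R/sin P ≈ 775.99.
Median from P: ½√(2·q² + 2·r² − p²) ≈ 459.19.

m_P ≈ 459.190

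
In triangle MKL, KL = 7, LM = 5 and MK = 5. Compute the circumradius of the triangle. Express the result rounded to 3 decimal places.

By the law of cosines, cos M = (LM² + MK² − KL²) / (2·LM·MK) ≈ 0.02000, so ∠M ≈ 88.85°.
Circumradius = KL/(2 sin M) ≈ 3.5007.

R ≈ 3.501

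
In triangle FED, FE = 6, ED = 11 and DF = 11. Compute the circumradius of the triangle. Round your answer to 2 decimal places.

By the law of cosines, cos F = (DF² + FE² − ED²) / (2·DF·FE) ≈ 0.27273, so ∠F ≈ 1.295 rad.
Circumradius = ED/(2 sin F) ≈ 5.7167.

R ≈ 5.72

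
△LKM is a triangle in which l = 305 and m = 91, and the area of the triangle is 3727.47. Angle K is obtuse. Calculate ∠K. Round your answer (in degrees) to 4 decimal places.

∠K ≈ 164.4191°

From area = ½·m·l·sin K, we get sin K = 2·area/(m·l) ≈ 0.26860.
Taking the obtuse solution, ∠K ≈ 164.42°.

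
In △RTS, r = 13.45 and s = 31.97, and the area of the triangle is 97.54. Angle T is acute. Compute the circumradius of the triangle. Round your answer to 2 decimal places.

23.03

From area = ½·s·r·sin T, we get sin T = 2·area/(s·r) ≈ 0.45368.
Taking the acute solution, ∠T ≈ 26.98°.
Law of cosines then gives t ≈ 20.895.
Circumradius = t/(2 sin T) ≈ 23.028.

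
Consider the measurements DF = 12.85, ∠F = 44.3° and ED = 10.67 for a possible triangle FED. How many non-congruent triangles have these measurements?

DF·sin F = 12.85·sin(44.3°) ≈ 8.975.
Since DF sin F < ED < DF (8.975 < 10.67 < 12.85), two triangles exist.

2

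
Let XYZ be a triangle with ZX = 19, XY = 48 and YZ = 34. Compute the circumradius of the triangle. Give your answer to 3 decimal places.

By the law of cosines, cos X = (ZX² + XY² − YZ²) / (2·ZX·XY) ≈ 0.82730, so ∠X ≈ 34.18°.
Circumradius = YZ/(2 sin X) ≈ 30.262.

30.262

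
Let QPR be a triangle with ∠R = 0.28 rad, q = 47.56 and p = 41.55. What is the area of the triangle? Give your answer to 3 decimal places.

area ≈ 273.056

Area = ½·q·p·sin R ≈ 273.06.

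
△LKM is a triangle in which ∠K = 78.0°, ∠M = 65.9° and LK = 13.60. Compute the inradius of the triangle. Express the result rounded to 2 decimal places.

r ≈ 3.16

The third angle is ∠L = 180° − ∠K − ∠M = 36.10°.
Law of sines: KM = LK·sin L/sin M ≈ 8.7782.
Law of sines: ML = LK·sin K/sin M ≈ 14.573.
Area = ½·LK·KM·sin K ≈ 58.388.
Semiperimeter s = (8.7782+14.573+13.6)/2 = 18.476.
Inradius = area/s = 58.388/18.476 ≈ 3.1602.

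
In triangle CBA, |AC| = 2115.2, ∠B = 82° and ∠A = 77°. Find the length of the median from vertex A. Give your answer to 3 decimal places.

1202.961

The third angle is ∠C = 180° − ∠B − ∠A = 21.00°.
Law of sines: |BA| = |AC|·sin C/sin B ≈ 765.47.
Law of sines: |CB| = |AC|·sin A/sin B ≈ 2081.2.
Median from A: ½√(2·|BA|² + 2·|AC|² − |CB|²) ≈ 1203.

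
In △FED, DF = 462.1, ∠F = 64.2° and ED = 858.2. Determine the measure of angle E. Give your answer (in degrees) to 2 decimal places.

∠E ≈ 29.00°

Law of sines: sin E = DF·sin F/ED ≈ 0.48478.
Since ED ≥ DF, only the acute value applies: ∠E ≈ 29.00°.
Then ∠D = 180° − ∠F − ∠E ≈ 86.80°.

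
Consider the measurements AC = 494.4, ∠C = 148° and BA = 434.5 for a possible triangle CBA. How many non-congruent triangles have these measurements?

AC·sin C = 494.4·sin(148°) ≈ 262.
Since ∠C is not acute, a triangle exists only if BA > AC; here BA ≤ AC, so there is no triangle.

0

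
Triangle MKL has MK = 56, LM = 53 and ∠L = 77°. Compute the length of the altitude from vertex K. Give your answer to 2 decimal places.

Law of sines: sin K = LM·sin L/MK ≈ 0.92217.
Since MK ≥ LM, only the acute value applies: ∠K ≈ 67.25°.
Then ∠M = 180° − ∠L − ∠K ≈ 35.75°.
Law of sines gives KL = MK·sin M/sin L ≈ 33.582.
Area = ½·MK·LM·sin M ≈ 867.12.
The altitude from K has length 2·area/LM ≈ 32.721.

32.72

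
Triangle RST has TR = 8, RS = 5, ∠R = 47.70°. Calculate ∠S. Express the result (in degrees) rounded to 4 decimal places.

93.7141

By the law of cosines, ST² = TR² + RS² − 2·TR·RS·cos R = 35.159, so ST ≈ 5.9295.
Law of cosines again: cos S = (RS² + ST² − TR²)/(2·RS·ST) ≈ -0.06478, so ∠S ≈ 93.71°.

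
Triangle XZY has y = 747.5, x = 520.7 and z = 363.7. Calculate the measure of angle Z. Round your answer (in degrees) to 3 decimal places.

∠Z ≈ 26.343°

By the law of cosines, cos Z = (y² + x² − z²) / (2·y·x) ≈ 0.89615, so ∠Z ≈ 26.34°.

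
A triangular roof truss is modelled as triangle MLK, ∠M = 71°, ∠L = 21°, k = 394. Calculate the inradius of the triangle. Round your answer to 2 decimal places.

The third angle is ∠K = 180° − ∠M − ∠L = 88.00°.
Law of sines: m = k·sin M/sin K ≈ 372.76.
Law of sines: l = k·sin L/sin K ≈ 141.28.
Area = ½·k·m·sin L ≈ 26316.
Semiperimeter s = (372.76+141.28+394)/2 = 454.02.
Inradius = area/s = 26316/454.02 ≈ 57.963.

r ≈ 57.96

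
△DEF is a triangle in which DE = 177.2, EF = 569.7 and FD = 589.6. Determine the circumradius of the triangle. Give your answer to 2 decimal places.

By the law of cosines, cos D = (FD² + DE² − EF²) / (2·FD·DE) ≈ 0.26068, so ∠D ≈ 1.307 rad.
Circumradius = EF/(2 sin D) ≈ 295.05.

R ≈ 295.05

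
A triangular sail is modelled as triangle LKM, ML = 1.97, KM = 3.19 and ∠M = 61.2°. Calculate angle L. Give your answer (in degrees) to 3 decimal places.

By the law of cosines, LK² = KM² + ML² − 2·KM·ML·cos M = 8.002, so LK ≈ 2.8288.
Law of cosines again: cos L = (ML² + LK² − KM²)/(2·ML·LK) ≈ 0.15314, so ∠L ≈ 81.19°.

81.191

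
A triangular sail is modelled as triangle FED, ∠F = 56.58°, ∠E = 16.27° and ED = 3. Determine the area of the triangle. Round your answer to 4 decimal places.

The third angle is ∠D = 180° − ∠F − ∠E = 107.15°.
Law of sines: DF = ED·sin E/sin F ≈ 1.007.
Law of sines: FE = ED·sin D/sin F ≈ 3.4345.
Area = ½·ED·DF·sin D ≈ 1.4433.

area ≈ 1.4433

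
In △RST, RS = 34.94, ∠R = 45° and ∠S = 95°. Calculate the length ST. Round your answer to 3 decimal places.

The third angle is ∠T = 180° − ∠R − ∠S = 40.00°.
Law of sines: ST = RS·sin R/sin T ≈ 38.436.

38.436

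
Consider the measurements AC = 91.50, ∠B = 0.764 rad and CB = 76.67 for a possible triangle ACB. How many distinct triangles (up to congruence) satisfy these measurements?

1

CB·sin B = 76.67·sin(0.764 rad) ≈ 53.04.
Since AC ≥ CB, exactly one triangle exists.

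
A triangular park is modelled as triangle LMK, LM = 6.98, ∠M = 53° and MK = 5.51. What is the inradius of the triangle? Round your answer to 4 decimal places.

1.6862

By the law of cosines, KL² = LM² + MK² − 2·LM·MK·cos M = 32.789, so KL ≈ 5.7262.
Area = ½·LM·MK·sin M ≈ 15.358.
Semiperimeter s = (5.51+5.7262+6.98)/2 = 9.1081.
Inradius = area/s = 15.358/9.1081 ≈ 1.6862.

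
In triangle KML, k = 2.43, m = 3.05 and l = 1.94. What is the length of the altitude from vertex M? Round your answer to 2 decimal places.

h_M ≈ 1.54

Semiperimeter s = (2.43 + 3.05 + 1.94)/2 = 3.71.
Heron's formula: area = √(3.71·1.28·0.66·1.77) ≈ 2.3553.
The altitude from M has length 2·area/m ≈ 1.5445.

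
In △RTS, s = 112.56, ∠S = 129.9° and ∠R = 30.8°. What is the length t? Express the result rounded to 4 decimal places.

The third angle is ∠T = 180° − ∠S − ∠R = 19.30°.
Law of sines: t = s·sin T/sin S ≈ 48.494.

48.4937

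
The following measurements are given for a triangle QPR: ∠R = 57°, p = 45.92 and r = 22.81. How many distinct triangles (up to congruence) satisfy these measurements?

p·sin R = 45.92·sin(57°) ≈ 38.51.
Since r = 22.81 < 38.51 = p sin R, no triangle exists.

0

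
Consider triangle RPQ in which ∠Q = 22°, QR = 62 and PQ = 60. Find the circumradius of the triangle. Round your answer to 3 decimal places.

31.181

By the law of cosines, RP² = PQ² + QR² − 2·PQ·QR·cos Q = 545.75, so RP ≈ 23.361.
Area = ½·PQ·QR·sin Q ≈ 696.77.
Circumradius = RP/(2 sin Q) ≈ 31.181.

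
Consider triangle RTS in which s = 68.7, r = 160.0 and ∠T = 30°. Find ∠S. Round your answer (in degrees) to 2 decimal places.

18.87

By the law of cosines, t² = s² + r² − 2·s·r·cos T = 11281, so t ≈ 106.21.
Law of cosines again: cos S = (r² + t² − s²)/(2·r·t) ≈ 0.94626, so ∠S ≈ 18.87°.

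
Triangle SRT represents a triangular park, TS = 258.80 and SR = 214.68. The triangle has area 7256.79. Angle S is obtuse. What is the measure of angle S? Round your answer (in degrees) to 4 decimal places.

∠S ≈ 164.8571°

From area = ½·TS·SR·sin S, we get sin S = 2·area/(TS·SR) ≈ 0.26123.
Taking the obtuse solution, ∠S ≈ 164.86°.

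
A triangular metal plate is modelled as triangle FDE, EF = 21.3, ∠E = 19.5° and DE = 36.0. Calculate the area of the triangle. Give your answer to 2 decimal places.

Area = ½·DE·EF·sin E ≈ 127.98.

area ≈ 127.98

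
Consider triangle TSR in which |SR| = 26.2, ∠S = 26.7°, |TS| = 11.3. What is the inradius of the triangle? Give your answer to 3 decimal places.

2.446

By the law of cosines, |RT|² = |TS|² + |SR|² − 2·|TS|·|SR|·cos S = 285.15, so |RT| ≈ 16.886.
Area = ½·|TS|·|SR|·sin S ≈ 66.513.
Semiperimeter s = (26.2+16.886+11.3)/2 = 27.193.
Inradius = area/s = 66.513/27.193 ≈ 2.4459.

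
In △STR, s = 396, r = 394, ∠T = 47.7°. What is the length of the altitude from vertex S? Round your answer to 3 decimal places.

h_S ≈ 291.415

By the law of cosines, t² = r² + s² − 2·r·s·cos T = 1.0204e+05, so t ≈ 319.44.
Area = ½·r·s·sin T ≈ 57700.
The altitude from S has length 2·area/s ≈ 291.41.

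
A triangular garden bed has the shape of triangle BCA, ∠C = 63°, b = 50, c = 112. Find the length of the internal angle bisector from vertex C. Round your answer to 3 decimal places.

Law of sines: sin B = b·sin C/c ≈ 0.39777.
Since c ≥ b, only the acute value applies: ∠B ≈ 23.44°.
Then ∠A = 180° − ∠C − ∠B ≈ 93.56°.
Law of sines gives a = c·sin A/sin C ≈ 125.46.
The bisector from C has length 2·a·b·cos(∠C/2)/(a+b) ≈ 60.966.

60.966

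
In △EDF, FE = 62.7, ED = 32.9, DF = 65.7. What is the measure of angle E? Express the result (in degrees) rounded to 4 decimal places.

∠E ≈ 80.2707°

By the law of cosines, cos E = (FE² + ED² − DF²) / (2·FE·ED) ≈ 0.16899, so ∠E ≈ 80.27°.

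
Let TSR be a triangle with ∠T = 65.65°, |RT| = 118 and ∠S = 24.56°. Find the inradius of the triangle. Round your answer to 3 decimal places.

The third angle is ∠R = 180° − ∠T − ∠S = 89.79°.
Law of sines: |SR| = |RT|·sin T/sin S ≈ 258.64.
Law of sines: |TS| = |RT|·sin R/sin S ≈ 283.89.
Area = ½·|RT|·|SR|·sin R ≈ 15260.
Semiperimeter s = (258.64+118+283.89)/2 = 330.27.
Inradius = area/s = 15260/330.27 ≈ 46.204.

46.204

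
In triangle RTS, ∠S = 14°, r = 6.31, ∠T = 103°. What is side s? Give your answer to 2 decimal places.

The third angle is ∠R = 180° − ∠T − ∠S = 63.00°.
Law of sines: s = r·sin S/sin R ≈ 1.7133.

1.71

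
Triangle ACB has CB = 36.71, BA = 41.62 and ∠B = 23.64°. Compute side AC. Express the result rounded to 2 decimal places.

By the law of cosines, AC² = CB² + BA² − 2·CB·BA·cos B = 280.54, so AC ≈ 16.749.

16.75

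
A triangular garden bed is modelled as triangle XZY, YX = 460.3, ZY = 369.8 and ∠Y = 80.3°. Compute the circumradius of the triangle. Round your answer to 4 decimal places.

By the law of cosines, XZ² = ZY² + YX² − 2·ZY·YX·cos Y = 2.9127e+05, so XZ ≈ 539.69.
Area = ½·ZY·YX·sin Y ≈ 83893.
Circumradius = XZ/(2 sin Y) ≈ 273.76.

R ≈ 273.7601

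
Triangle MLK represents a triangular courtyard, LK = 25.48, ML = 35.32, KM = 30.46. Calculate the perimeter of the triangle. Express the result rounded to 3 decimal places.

Perimeter = 25.48 + 30.46 + 35.32 = 91.26.

perimeter ≈ 91.260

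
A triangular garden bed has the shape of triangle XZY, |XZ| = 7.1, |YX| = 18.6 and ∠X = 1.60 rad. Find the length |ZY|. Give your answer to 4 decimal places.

By the law of cosines, |ZY|² = |YX|² + |XZ|² − 2·|YX|·|XZ|·cos X = 404.08, so |ZY| ≈ 20.102.

20.1018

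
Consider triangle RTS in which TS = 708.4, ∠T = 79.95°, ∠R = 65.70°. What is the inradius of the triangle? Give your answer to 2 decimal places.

159.97

The third angle is ∠S = 180° − ∠R − ∠T = 34.35°.
Law of sines: SR = TS·sin T/sin R ≈ 765.34.
Law of sines: RT = TS·sin S/sin R ≈ 438.57.
Area = ½·TS·SR·sin S ≈ 1.5296e+05.
Semiperimeter s = (708.4+765.34+438.57)/2 = 956.15.
Inradius = area/s = 1.5296e+05/956.15 ≈ 159.97.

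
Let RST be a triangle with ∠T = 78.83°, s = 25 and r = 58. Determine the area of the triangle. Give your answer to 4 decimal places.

711.2661

Area = ½·r·s·sin T ≈ 711.27.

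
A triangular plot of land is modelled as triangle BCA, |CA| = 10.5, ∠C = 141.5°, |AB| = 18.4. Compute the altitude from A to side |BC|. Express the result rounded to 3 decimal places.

h_A ≈ 6.536

Law of sines: sin B = |CA|·sin C/|AB| ≈ 0.35524.
Since |AB| ≥ |CA|, only the acute value applies: ∠B ≈ 20.81°.
Then ∠A = 180° − ∠C − ∠B ≈ 17.69°.
Law of sines gives |BC| = |AB|·sin A/sin C ≈ 8.9825.
Area = ½·|AB|·|CA|·sin A ≈ 29.357.
The altitude from A has length 2·area/|BC| ≈ 6.5364.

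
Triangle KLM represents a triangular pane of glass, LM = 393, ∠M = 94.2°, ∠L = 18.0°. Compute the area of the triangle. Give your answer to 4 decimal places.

area ≈ 25705.1005

The third angle is ∠K = 180° − ∠L − ∠M = 67.80°.
Law of sines: MK = LM·sin L/sin K ≈ 131.17.
Law of sines: KL = LM·sin M/sin K ≈ 423.33.
Area = ½·LM·MK·sin M ≈ 25705.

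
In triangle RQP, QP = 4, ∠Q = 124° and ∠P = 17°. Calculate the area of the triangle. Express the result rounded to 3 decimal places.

The third angle is ∠R = 180° − ∠Q − ∠P = 39.00°.
Law of sines: PR = QP·sin Q/sin R ≈ 5.2694.
Law of sines: RQ = QP·sin P/sin R ≈ 1.8583.
Area = ½·QP·PR·sin P ≈ 3.0813.

3.081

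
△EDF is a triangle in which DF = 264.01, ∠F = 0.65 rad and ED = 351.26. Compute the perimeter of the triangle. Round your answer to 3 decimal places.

Law of sines: sin E = DF·sin F/ED ≈ 0.45486.
Since ED ≥ DF, only the acute value applies: ∠E ≈ 0.472 rad.
Then ∠D = π − ∠F − ∠E ≈ 2.019 rad.
Law of sines gives FE = ED·sin D/sin F ≈ 522.99.
Semiperimeter s = (264.01+522.99+351.26)/2 = 569.13.
Perimeter = 264.01 + 522.99 + 351.26 = 1138.3.

1138.263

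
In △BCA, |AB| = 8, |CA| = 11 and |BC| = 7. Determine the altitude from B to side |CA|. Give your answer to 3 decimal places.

Semiperimeter s = (11 + 8 + 7)/2 = 13.
Heron's formula: area = √(13·2·5·6) ≈ 27.928.
The altitude from B has length 2·area/|CA| ≈ 5.0779.

h_B ≈ 5.078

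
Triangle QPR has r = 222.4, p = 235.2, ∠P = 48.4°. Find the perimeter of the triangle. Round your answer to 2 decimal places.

Law of sines: sin R = r·sin P/p ≈ 0.70710.
Since p ≥ r, only the acute value applies: ∠R ≈ 45.00°.
Then ∠Q = 180° − ∠P − ∠R ≈ 86.60°.
Law of sines gives q = p·sin Q/sin P ≈ 313.97.
Semiperimeter s = (313.97+235.2+222.4)/2 = 385.78.
Perimeter = 313.97 + 235.2 + 222.4 = 771.57.

771.57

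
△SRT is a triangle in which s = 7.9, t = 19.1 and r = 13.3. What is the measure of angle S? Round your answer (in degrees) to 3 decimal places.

∠S ≈ 19.374°

By the law of cosines, cos S = (r² + t² − s²) / (2·r·t) ≈ 0.94337, so ∠S ≈ 19.37°.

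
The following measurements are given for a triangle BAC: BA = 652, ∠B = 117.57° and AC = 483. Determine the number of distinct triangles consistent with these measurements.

BA·sin B = 652·sin(117.57°) ≈ 578.
Since ∠B is not acute, a triangle exists only if AC > BA; here AC ≤ BA, so there is no triangle.

0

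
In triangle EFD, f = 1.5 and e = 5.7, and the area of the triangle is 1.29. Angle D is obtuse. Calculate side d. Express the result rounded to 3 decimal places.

From area = ½·e·f·sin D, we get sin D = 2·area/(e·f) ≈ 0.30175.
Taking the obtuse solution, ∠D ≈ 2.8351 rad.
Law of cosines then gives d ≈ 7.1444.

7.144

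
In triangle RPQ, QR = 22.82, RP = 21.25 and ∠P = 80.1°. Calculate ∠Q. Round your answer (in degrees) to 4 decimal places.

Law of sines: sin Q = RP·sin P/QR ≈ 0.91733.
Since QR ≥ RP, only the acute value applies: ∠Q ≈ 66.54°.
Then ∠R = 180° − ∠P − ∠Q ≈ 33.36°.

66.5395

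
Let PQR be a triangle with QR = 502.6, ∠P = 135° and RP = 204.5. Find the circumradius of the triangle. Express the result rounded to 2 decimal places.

355.39

Law of sines: sin Q = RP·sin P/QR ≈ 0.28771.
Since QR ≥ RP, only the acute value applies: ∠Q ≈ 16.72°.
Then ∠R = 180° − ∠P − ∠Q ≈ 28.28°.
Law of sines gives PQ = QR·sin R/sin P ≈ 336.75.
Circumradius = QR/(2 sin P) ≈ 355.39.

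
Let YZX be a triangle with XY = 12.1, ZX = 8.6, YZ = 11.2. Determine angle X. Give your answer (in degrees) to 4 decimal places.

By the law of cosines, cos X = (ZX² + XY² − YZ²) / (2·ZX·XY) ≈ 0.45613, so ∠X ≈ 62.86°.

∠X ≈ 62.8623°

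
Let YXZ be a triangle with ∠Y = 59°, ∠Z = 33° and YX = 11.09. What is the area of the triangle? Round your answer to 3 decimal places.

The third angle is ∠X = 180° − ∠Z − ∠Y = 88.00°.
Law of sines: XZ = YX·sin Y/sin Z ≈ 17.454.
Law of sines: ZY = YX·sin X/sin Z ≈ 20.35.
Area = ½·YX·XZ·sin X ≈ 96.722.

96.722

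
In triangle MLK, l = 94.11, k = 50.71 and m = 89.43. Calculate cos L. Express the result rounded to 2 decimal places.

By the law of cosines, cos L = (k² + m² − l²) / (2·k·m) ≈ 0.18881, so ∠L ≈ 79.12°.

0.19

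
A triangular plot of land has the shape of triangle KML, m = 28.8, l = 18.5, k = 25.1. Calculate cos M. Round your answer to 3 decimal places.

By the law of cosines, cos M = (l² + k² − m²) / (2·l·k) ≈ 0.15378, so ∠M ≈ 81.15°.

0.154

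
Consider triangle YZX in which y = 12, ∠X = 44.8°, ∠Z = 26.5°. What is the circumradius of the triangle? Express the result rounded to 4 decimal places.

R ≈ 6.3344

The third angle is ∠Y = 180° − ∠Z − ∠X = 108.70°.
Law of sines: z = y·sin Z/sin Y ≈ 5.6528.
Law of sines: x = y·sin X/sin Y ≈ 8.9269.
Circumradius = y/(2 sin Y) ≈ 6.3344.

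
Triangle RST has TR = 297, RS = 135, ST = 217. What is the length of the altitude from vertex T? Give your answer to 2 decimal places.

Semiperimeter s = (217 + 297 + 135)/2 = 324.5.
Heron's formula: area = √(324.5·107.5·27.5·189.5) ≈ 13483.
The altitude from T has length 2·area/RS ≈ 199.75.

h_T ≈ 199.75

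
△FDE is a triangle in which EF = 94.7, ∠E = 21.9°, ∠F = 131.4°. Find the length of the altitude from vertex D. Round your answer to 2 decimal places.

h_D ≈ 58.97

The third angle is ∠D = 180° − ∠E − ∠F = 26.70°.
Law of sines: DE = EF·sin F/sin D ≈ 158.1.
Law of sines: FD = EF·sin E/sin D ≈ 78.612.
Area = ½·EF·DE·sin E ≈ 2792.1.
The altitude from D has length 2·area/EF ≈ 58.968.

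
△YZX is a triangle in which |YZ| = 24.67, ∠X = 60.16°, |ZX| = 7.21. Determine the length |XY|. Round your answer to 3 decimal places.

27.452

Law of sines: sin Y = |ZX|·sin X/|YZ| ≈ 0.25351.
Since |YZ| ≥ |ZX|, only the acute value applies: ∠Y ≈ 14.69°.
Then ∠Z = 180° − ∠X − ∠Y ≈ 105.15°.
Law of sines gives |XY| = |YZ|·sin Z/sin X ≈ 27.452.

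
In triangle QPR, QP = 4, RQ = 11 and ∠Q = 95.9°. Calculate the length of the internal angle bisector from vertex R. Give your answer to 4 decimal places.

By the law of cosines, PR² = RQ² + QP² − 2·RQ·QP·cos Q = 146.05, so PR ≈ 12.085.
Law of cosines again: cos R = (PR² + RQ² − QP²)/(2·PR·RQ) ≈ 0.94425, so ∠R ≈ 19.22°.
The bisector from R has length 2·PR·RQ·cos(∠R/2)/(PR+RQ) ≈ 11.355.

t_R ≈ 11.3553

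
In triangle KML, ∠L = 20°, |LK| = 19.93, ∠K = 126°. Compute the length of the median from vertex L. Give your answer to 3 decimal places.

The third angle is ∠M = 180° − ∠L − ∠K = 34.00°.
Law of sines: |ML| = |LK|·sin K/sin M ≈ 28.834.
Law of sines: |KM| = |LK|·sin L/sin M ≈ 12.19.
Median from L: ½√(2·|ML|² + 2·|LK|² − |KM|²) ≈ 24.024.

m_L ≈ 24.024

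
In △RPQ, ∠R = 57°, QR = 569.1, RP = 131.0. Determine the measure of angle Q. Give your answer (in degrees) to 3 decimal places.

12.447

By the law of cosines, PQ² = QR² + RP² − 2·QR·RP·cos R = 2.5983e+05, so PQ ≈ 509.73.
Law of cosines again: cos Q = (PQ² + QR² − RP²)/(2·PQ·QR) ≈ 0.97650, so ∠Q ≈ 12.45°.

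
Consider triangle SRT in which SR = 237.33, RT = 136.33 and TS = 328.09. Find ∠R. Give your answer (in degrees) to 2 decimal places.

120.39

By the law of cosines, cos R = (SR² + RT² − TS²) / (2·SR·RT) ≈ -0.50582, so ∠R ≈ 120.39°.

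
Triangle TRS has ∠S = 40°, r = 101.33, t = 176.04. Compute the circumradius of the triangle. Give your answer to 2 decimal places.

By the law of cosines, s² = t² + r² − 2·t·r·cos S = 13928, so s ≈ 118.02.
Area = ½·t·r·sin S ≈ 5733.1.
Circumradius = s/(2 sin S) ≈ 91.802.

91.80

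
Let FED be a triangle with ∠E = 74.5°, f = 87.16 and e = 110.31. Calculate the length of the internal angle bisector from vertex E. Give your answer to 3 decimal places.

72.294

Law of sines: sin F = f·sin E/e ≈ 0.76140.
Since e ≥ f, only the acute value applies: ∠F ≈ 49.59°.
Then ∠D = 180° − ∠E − ∠F ≈ 55.91°.
Law of sines gives d = e·sin D/sin E ≈ 94.805.
The bisector from E has length 2·d·f·cos(∠E/2)/(d+f) ≈ 72.294.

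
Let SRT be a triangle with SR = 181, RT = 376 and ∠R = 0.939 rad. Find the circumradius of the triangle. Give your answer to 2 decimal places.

By the law of cosines, TS² = SR² + RT² − 2·SR·RT·cos R = 93750, so TS ≈ 306.19.
Area = ½·SR·RT·sin R ≈ 27460.
Circumradius = TS/(2 sin R) ≈ 189.71.

189.71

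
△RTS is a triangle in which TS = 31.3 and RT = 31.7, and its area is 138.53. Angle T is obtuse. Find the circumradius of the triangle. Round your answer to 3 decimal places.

From area = ½·RT·TS·sin T, we get sin T = 2·area/(RT·TS) ≈ 0.27924.
Taking the obtuse solution, ∠T ≈ 2.859 rad.
Law of cosines then gives SR ≈ 62.37.
Circumradius = SR/(2 sin T) ≈ 111.68.

111.681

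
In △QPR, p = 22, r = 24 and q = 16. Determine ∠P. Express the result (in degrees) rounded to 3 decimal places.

∠P ≈ 63.056°

By the law of cosines, cos P = (r² + q² − p²) / (2·r·q) ≈ 0.45312, so ∠P ≈ 63.06°.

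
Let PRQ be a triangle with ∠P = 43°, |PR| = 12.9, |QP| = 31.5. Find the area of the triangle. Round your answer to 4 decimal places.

area ≈ 138.5650

Area = ½·|QP|·|PR|·sin P ≈ 138.57.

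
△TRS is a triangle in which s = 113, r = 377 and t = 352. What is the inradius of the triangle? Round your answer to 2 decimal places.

Semiperimeter p = (352 + 377 + 113)/2 = 421.
Heron's formula: area = √(421·69·44·308) ≈ 19841.
Inradius = area/p = 19841/421 ≈ 47.129.

47.13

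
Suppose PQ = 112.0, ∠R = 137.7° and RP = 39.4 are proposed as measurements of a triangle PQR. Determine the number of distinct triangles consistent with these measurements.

1

RP·sin R = 39.4·sin(137.7°) ≈ 26.52.
Since ∠R is not acute, a triangle exists only if PQ > RP; here PQ > RP, so there is exactly one triangle.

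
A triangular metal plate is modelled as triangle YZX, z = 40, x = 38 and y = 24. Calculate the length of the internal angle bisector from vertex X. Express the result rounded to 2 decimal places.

By the law of cosines, cos X = (y² + z² − x²) / (2·y·z) ≈ 0.38125, so ∠X ≈ 67.59°.
The bisector from X has length 2·y·z·cos(∠X/2)/(y+z) ≈ 24.931.

24.93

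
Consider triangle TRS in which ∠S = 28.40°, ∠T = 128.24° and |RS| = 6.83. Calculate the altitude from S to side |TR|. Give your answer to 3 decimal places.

The third angle is ∠R = 180° − ∠S − ∠T = 23.36°.
Law of sines: |ST| = |RS|·sin R/sin T ≈ 3.448.
Law of sines: |TR| = |RS|·sin S/sin T ≈ 4.136.
Area = ½·|RS|·|ST|·sin S ≈ 5.6004.
The altitude from S has length 2·area/|TR| ≈ 2.7081.

2.708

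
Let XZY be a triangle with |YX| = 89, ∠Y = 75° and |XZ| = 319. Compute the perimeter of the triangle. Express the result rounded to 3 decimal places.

738.233

Law of sines: sin Z = |YX|·sin Y/|XZ| ≈ 0.26949.
Since |XZ| ≥ |YX|, only the acute value applies: ∠Z ≈ 15.63°.
Then ∠X = 180° − ∠Y − ∠Z ≈ 89.37°.
Law of sines gives |ZY| = |XZ|·sin X/sin Y ≈ 330.23.
Semiperimeter s = (330.23+89+319)/2 = 369.12.
Perimeter = 330.23 + 89 + 319 = 738.23.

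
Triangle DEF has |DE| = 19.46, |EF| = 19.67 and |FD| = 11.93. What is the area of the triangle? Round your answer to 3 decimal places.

area ≈ 111.132

Semiperimeter s = (19.67 + 11.93 + 19.46)/2 = 25.53.
Heron's formula: area = √(25.53·5.86·13.6·6.07) ≈ 111.13.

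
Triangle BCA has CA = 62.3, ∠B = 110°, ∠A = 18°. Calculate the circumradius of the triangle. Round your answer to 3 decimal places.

The third angle is ∠C = 180° − ∠A − ∠B = 52.00°.
Law of sines: AB = CA·sin C/sin B ≈ 52.244.
Law of sines: BC = CA·sin A/sin B ≈ 20.487.
Circumradius = CA/(2 sin B) ≈ 33.149.

33.149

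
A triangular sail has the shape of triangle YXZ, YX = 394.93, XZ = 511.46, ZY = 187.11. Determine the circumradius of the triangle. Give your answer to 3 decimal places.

R ≈ 291.105

By the law of cosines, cos Y = (ZY² + YX² − XZ²) / (2·ZY·YX) ≈ -0.47778, so ∠Y ≈ 118.54°.
Circumradius = XZ/(2 sin Y) ≈ 291.11.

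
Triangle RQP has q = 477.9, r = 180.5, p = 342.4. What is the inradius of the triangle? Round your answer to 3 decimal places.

47.673

Semiperimeter s = (180.5 + 477.9 + 342.4)/2 = 500.4.
Heron's formula: area = √(500.4·319.9·22.5·158) ≈ 23855.
Inradius = area/s = 23855/500.4 ≈ 47.673.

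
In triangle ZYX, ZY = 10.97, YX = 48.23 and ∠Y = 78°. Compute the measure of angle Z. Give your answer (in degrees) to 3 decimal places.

By the law of cosines, XZ² = ZY² + YX² − 2·ZY·YX·cos Y = 2226.5, so XZ ≈ 47.185.
Law of cosines again: cos Z = (XZ² + ZY² − YX²)/(2·XZ·ZY) ≈ 0.01997, so ∠Z ≈ 88.86°.

∠Z ≈ 88.856°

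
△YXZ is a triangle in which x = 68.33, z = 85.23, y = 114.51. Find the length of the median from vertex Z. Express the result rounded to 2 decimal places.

84.11

Median from Z: ½√(2·y² + 2·x² − z²) ≈ 84.111.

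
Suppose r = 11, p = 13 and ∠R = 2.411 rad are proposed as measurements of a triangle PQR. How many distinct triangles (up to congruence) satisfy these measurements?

p·sin R = 13·sin(2.411 rad) ≈ 8.675.
Since ∠R is not acute, a triangle exists only if r > p; here r ≤ p, so there is no triangle.

0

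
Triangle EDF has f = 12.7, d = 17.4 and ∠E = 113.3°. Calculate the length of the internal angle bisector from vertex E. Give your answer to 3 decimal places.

By the law of cosines, e² = d² + f² − 2·d·f·cos E = 638.87, so e ≈ 25.276.
The bisector from E has length 2·d·f·cos(∠E/2)/(d+f) ≈ 8.072.

t_E ≈ 8.072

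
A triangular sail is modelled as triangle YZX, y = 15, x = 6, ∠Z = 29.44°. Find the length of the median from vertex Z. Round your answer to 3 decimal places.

By the law of cosines, z² = x² + y² − 2·x·y·cos Z = 104.24, so z ≈ 10.21.
Median from Z: ½√(2·x² + 2·y² − z²) ≈ 10.22.

m_Z ≈ 10.220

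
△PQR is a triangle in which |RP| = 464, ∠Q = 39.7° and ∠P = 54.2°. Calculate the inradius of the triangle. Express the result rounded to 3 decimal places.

The third angle is ∠R = 180° − ∠P − ∠Q = 86.10°.
Law of sines: |QR| = |RP|·sin P/sin Q ≈ 589.16.
Law of sines: |PQ| = |RP|·sin R/sin Q ≈ 724.72.
Area = ½·|RP|·|QR|·sin R ≈ 1.3637e+05.
Semiperimeter s = (589.16+464+724.72)/2 = 888.94.
Inradius = area/s = 1.3637e+05/888.94 ≈ 153.41.

153.405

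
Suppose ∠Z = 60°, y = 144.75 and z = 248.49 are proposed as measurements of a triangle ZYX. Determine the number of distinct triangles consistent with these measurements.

1

y·sin Z = 144.75·sin(60°) ≈ 125.4.
Since z ≥ y, exactly one triangle exists.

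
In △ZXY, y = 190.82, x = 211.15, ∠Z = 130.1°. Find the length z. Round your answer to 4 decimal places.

364.5575

By the law of cosines, z² = x² + y² − 2·x·y·cos Z = 1.329e+05, so z ≈ 364.56.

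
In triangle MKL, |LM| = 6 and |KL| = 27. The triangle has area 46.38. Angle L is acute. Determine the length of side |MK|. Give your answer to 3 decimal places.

22.347

From area = ½·|KL|·|LM|·sin L, we get sin L = 2·area/(|KL|·|LM|) ≈ 0.57259.
Taking the acute solution, ∠L ≈ 34.93°.
Law of cosines then gives |MK| ≈ 22.347.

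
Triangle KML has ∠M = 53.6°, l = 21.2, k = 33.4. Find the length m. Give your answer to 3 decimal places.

26.919

By the law of cosines, m² = l² + k² − 2·l·k·cos M = 724.62, so m ≈ 26.919.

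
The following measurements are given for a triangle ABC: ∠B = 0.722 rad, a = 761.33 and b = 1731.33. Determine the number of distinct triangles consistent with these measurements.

1

a·sin B = 761.33·sin(0.722 rad) ≈ 503.2.
Since b ≥ a, exactly one triangle exists.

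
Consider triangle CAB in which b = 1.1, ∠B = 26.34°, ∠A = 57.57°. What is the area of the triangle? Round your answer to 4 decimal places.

The third angle is ∠C = 180° − ∠A − ∠B = 96.09°.
Law of sines: c = b·sin C/sin B ≈ 2.4652.
Law of sines: a = b·sin A/sin B ≈ 2.0925.
Area = ½·b·c·sin A ≈ 1.1444.

area ≈ 1.1444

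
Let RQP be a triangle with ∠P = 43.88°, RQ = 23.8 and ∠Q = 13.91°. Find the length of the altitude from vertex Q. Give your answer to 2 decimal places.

h_Q ≈ 20.14

The third angle is ∠R = 180° − ∠Q − ∠P = 122.21°.
Law of sines: QP = RQ·sin R/sin P ≈ 29.052.
Law of sines: PR = RQ·sin Q/sin P ≈ 8.2543.
Area = ½·RQ·QP·sin Q ≈ 83.109.
The altitude from Q has length 2·area/PR ≈ 20.137.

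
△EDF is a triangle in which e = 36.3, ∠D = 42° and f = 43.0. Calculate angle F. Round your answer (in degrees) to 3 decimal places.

81.413

By the law of cosines, d² = f² + e² − 2·f·e·cos D = 846.74, so d ≈ 29.099.
Law of cosines again: cos F = (e² + d² − f²)/(2·e·d) ≈ 0.14931, so ∠F ≈ 81.41°.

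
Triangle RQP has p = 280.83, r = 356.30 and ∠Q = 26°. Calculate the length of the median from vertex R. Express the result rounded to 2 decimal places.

m_R ≈ 143.77

By the law of cosines, q² = p² + r² − 2·p·r·cos Q = 25949, so q ≈ 161.09.
Median from R: ½√(2·q² + 2·p² − r²) ≈ 143.77.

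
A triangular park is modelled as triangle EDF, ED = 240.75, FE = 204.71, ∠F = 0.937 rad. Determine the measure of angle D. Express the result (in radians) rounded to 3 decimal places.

∠D ≈ 0.755 rad

Law of sines: sin D = FE·sin F/ED ≈ 0.68516.
Since ED ≥ FE, only the acute value applies: ∠D ≈ 0.755 rad.
Then ∠E = π − ∠F − ∠D ≈ 1.450 rad.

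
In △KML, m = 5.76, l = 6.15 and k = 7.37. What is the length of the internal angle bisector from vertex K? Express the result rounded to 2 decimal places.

By the law of cosines, cos K = (m² + l² − k²) / (2·m·l) ≈ 0.23548, so ∠K ≈ 76.38°.
The bisector from K has length 2·m·l·cos(∠K/2)/(m+l) ≈ 4.6754.

t_K ≈ 4.68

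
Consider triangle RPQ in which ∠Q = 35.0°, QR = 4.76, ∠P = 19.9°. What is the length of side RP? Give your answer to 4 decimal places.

The third angle is ∠R = 180° − ∠P − ∠Q = 125.10°.
Law of sines: RP = QR·sin Q/sin P ≈ 8.0211.

8.0211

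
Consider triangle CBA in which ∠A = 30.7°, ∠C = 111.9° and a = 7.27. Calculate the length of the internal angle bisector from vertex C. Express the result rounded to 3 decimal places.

The third angle is ∠B = 180° − ∠A − ∠C = 37.40°.
Law of sines: c = a·sin C/sin A ≈ 13.212.
Law of sines: b = a·sin B/sin A ≈ 8.6489.
The bisector from C has length 2·b·a·cos(∠C/2)/(b+a) ≈ 4.4232.

4.423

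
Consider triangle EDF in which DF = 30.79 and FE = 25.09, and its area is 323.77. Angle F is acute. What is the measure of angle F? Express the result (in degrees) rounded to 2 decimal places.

From area = ½·DF·FE·sin F, we get sin F = 2·area/(DF·FE) ≈ 0.83822.
Taking the acute solution, ∠F ≈ 56.95°.

∠F ≈ 56.95°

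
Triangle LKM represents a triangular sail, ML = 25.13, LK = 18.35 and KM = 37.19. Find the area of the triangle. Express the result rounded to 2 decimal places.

Semiperimeter s = (37.19 + 25.13 + 18.35)/2 = 40.335.
Heron's formula: area = √(40.335·3.145·15.205·21.985) ≈ 205.92.

area ≈ 205.92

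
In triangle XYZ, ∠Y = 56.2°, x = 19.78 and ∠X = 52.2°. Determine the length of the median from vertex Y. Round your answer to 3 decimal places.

19.224

The third angle is ∠Z = 180° − ∠X − ∠Y = 71.60°.
Law of sines: y = x·sin Y/sin X ≈ 20.802.
Law of sines: z = x·sin Z/sin X ≈ 23.753.
Median from Y: ½√(2·z² + 2·x² − y²) ≈ 19.224.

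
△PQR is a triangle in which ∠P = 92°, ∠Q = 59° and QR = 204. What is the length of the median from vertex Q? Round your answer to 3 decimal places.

The third angle is ∠R = 180° − ∠P − ∠Q = 29.00°.
Law of sines: RP = QR·sin Q/sin P ≈ 174.97.
Law of sines: PQ = QR·sin R/sin P ≈ 98.961.
Median from Q: ½√(2·PQ² + 2·QR² − RP²) ≈ 134.35.

m_Q ≈ 134.355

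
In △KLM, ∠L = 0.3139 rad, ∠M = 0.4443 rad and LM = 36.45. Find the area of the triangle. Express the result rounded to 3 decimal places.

area ≈ 128.218

The third angle is ∠K = π − ∠L − ∠M = 2.3834 rad.
Law of sines: MK = LM·sin L/sin K ≈ 16.368.
Law of sines: KL = LM·sin M/sin K ≈ 22.785.
Area = ½·LM·MK·sin M ≈ 128.22.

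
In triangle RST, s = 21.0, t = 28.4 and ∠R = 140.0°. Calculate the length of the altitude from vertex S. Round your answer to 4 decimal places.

By the law of cosines, r² = s² + t² − 2·s·t·cos R = 2161.3, so r ≈ 46.49.
Area = ½·s·t·sin R ≈ 191.68.
The altitude from S has length 2·area/s ≈ 18.255.

h_S ≈ 18.2552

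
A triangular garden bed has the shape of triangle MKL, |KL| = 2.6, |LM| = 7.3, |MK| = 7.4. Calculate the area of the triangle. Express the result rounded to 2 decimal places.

Semiperimeter s = (2.6 + 7.3 + 7.4)/2 = 8.65.
Heron's formula: area = √(8.65·6.05·1.35·1.25) ≈ 9.3974.

area ≈ 9.40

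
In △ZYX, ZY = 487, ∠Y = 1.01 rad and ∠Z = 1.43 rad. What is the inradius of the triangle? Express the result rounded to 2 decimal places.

The third angle is ∠X = π − ∠Z − ∠Y = 0.702 rad.
Law of sines: YX = ZY·sin Z/sin X ≈ 747.06.
Law of sines: XZ = ZY·sin Y/sin X ≈ 638.96.
Area = ½·ZY·YX·sin Y ≈ 1.5405e+05.
Semiperimeter s = (747.06+638.96+487)/2 = 936.51.
Inradius = area/s = 1.5405e+05/936.51 ≈ 164.49.

r ≈ 164.49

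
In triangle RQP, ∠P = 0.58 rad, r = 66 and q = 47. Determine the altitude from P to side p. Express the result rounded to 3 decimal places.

By the law of cosines, p² = r² + q² − 2·r·q·cos P = 1375.6, so p ≈ 37.089.
Area = ½·r·q·sin P ≈ 849.99.
The altitude from P has length 2·area/p ≈ 45.835.

45.835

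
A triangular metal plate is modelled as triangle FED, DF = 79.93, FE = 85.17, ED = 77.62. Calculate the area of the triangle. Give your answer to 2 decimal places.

Semiperimeter s = (77.62 + 79.93 + 85.17)/2 = 121.36.
Heron's formula: area = √(121.36·43.74·41.43·36.19) ≈ 2821.2.

area ≈ 2821.17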